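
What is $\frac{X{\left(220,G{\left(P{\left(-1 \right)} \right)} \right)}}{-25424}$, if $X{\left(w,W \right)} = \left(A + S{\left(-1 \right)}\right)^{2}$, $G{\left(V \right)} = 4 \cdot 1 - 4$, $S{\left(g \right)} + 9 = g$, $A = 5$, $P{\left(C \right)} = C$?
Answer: $- \frac{25}{25424} \approx -0.00098332$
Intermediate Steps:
$S{\left(g \right)} = -9 + g$
$G{\left(V \right)} = 0$ ($G{\left(V \right)} = 4 - 4 = 0$)
$X{\left(w,W \right)} = 25$ ($X{\left(w,W \right)} = \left(5 - 10\right)^{2} = \left(-5\right)^{2} = 25$)
$\frac{X{\left(220,G{\left(P{\left(-1 \right)} \right)} \right)}}{-25424} = \frac{25}{-25424} = 25 \left(- \frac{1}{25424}\right) = - \frac{25}{25424}$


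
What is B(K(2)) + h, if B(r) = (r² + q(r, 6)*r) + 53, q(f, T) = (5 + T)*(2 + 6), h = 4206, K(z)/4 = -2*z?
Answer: 3107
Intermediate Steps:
K(z) = -8*z (K(z) = 4*(-2*z) = -8*z)
q(f, T) = 40 + 8*T (q(f, T) = (5 + T)*8 = 40 + 8*T)
B(r) = 53 + r² + 88*r (B(r) = (r² + (40 + 8*6)*r) + 53 = (r² + (40 + 48)*r) + 53 = (r² + 88*r) + 53 = 53 + r² + 88*r)
B(K(2)) + h = (53 + (-8*2)² + 88*(-8*2)) + 4206 = (53 + (-16)² + 88*(-16)) + 4206 = (53 + 256 - 1408) + 4206 = -1099 + 4206 = 3107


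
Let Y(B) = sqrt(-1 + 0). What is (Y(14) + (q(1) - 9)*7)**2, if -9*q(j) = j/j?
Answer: 329395/81 - 1148*I/9 ≈ 4066.6 - 127.56*I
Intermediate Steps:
Y(B) = I (Y(B) = sqrt(-1) = I)
q(j) = -1/9 (q(j) = -j/(9*j) = -1/9*1 = -1/9)
(Y(14) + (q(1) - 9)*7)**2 = (I + (-1/9 - 9)*7)**2 = (I - 82/9*7)**2 = (I - 574/9)**2 = (-574/9 + I)**2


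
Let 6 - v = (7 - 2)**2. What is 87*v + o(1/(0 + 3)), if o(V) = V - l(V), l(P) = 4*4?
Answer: -5006/3 ≈ -1668.7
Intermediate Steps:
l(P) = 16
o(V) = -16 + V (o(V) = V - 1*16 = V - 16 = -16 + V)
v = -19 (v = 6 - (7 - 2)**2 = 6 - 1*5**2 = 6 - 1*25 = 6 - 25 = -19)
87*v + o(1/(0 + 3)) = 87*(-19) + (-16 + 1/(0 + 3)) = -1653 + (-16 + 1/3) = -1653 - 47/3 = -5006/3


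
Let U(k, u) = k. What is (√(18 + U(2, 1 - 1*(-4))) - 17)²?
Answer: 309 - 68*√5 ≈ 156.95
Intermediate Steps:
(√(18 + U(2, 1 - 1*(-4))) - 17)² = (√(18 + 2) - 17)² = (√20 - 17)² = (2*√5 - 17)² = (-17 + 2*√5)²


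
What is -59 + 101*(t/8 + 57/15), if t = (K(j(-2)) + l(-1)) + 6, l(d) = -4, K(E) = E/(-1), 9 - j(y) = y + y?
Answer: 7437/40 ≈ 185.93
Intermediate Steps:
j(y) = 9 - 2*y (j(y) = 9 - (y + y) = 9 - 2*y)
K(E) = -E (K(E) = E*(-1) = -E)
t = -11 (t = (-(9 - 2*(-2)) - 4) + 6 = (-(9 + 4) - 4) + 6 = (-1*13 - 4) + 6 = (-13 - 4) + 6 = -17 + 6 = -11)
-59 + 101*(t/8 + 57/15) = -59 + 101*(-11/8 + 57/15) = -59 + 101*(-11*⅛ + 57*(1/15)) = -59 + 101*(-11/8 + 19/5) = -59 + 101*(97/40) = -59 + 9797/40 = 7437/40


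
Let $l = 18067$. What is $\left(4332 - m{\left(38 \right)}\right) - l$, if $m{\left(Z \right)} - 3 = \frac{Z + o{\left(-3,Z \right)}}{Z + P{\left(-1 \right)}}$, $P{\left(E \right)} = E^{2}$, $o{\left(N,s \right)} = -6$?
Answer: $- \frac{535814}{39} \approx -13739.0$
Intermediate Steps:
$m{\left(Z \right)} = 3 + \frac{-6 + Z}{1 + Z}$ ($m{\left(Z \right)} = 3 + \frac{Z - 6}{Z + \left(-1\right)^{2}} = 3 + \frac{-6 + Z}{Z + 1} = 3 + \frac{-6 + Z}{1 + Z}$)
$\left(4332 - m{\left(38 \right)}\right) - l = \left(4332 - \frac{-3 + 4 \cdot 38}{1 + 38}\right) - 18067 = \left(4332 - \frac{-3 + 152}{39}\right) - 18067 = \left(4332 - \frac{1}{39} \cdot 149\right) - 18067 = \left(4332 - \frac{149}{39}\right) - 18067 = \frac{168799}{39} - 18067 = - \frac{535814}{39}$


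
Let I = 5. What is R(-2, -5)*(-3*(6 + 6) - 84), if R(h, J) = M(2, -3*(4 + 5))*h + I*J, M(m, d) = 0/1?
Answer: 3000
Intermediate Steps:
M(m, d) = 0 (M(m, d) = 0*1 = 0)
R(h, J) = 5*J (R(h, J) = 0*h + 5*J = 0 + 5*J = 5*J)
R(-2, -5)*(-3*(6 + 6) - 84) = (5*(-5))*(-3*(6 + 6) - 84) = -25*(-3*12 - 84) = -25*(-36 - 84) = -25*(-120) = 3000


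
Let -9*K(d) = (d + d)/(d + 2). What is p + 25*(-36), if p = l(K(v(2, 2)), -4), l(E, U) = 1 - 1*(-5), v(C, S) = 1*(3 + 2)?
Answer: -894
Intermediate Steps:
v(C, S) = 5 (v(C, S) = 1*5 = 5)
K(d) = -2*d/(9*(2 + d)) (K(d) = -(d + d)/(9*(d + 2)) = -2*d/(9*(2 + d)))
l(E, U) = 6 (l(E, U) = 1 + 5 = 6)
p = 6
p + 25*(-36) = 6 + 25*(-36) = 6 - 900 = -894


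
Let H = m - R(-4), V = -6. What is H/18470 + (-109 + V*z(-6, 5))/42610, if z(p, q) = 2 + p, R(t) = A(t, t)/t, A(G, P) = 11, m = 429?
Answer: 6730767/314802680 ≈ 0.021381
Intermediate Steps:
R(t) = 11/t
H = 1727/4 (H = 429 - 11/(-4) = 429 - 11*(-1)/4 = 429 - 1*(-11/4) = 429 + 11/4 = 1727/4 ≈ 431.75)
H/18470 + (-109 + V*z(-6, 5))/42610 = (1727/4)/18470 + (-109 - 6*(2 - 6))/42610 = (1727/4)*(1/18470) + (-109 - 6*(-4))*(1/42610) = 1727/73880 + (-109 + 24)*(1/42610) = 1727/73880 - 85*1/42610 = 1727/73880 - 17/8522 = 6730767/314802680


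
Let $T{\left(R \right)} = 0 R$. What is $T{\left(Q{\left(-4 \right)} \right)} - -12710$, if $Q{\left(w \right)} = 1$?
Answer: $12710$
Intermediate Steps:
$T{\left(R \right)} = 0$
$T{\left(Q{\left(-4 \right)} \right)} - -12710 = 0 - -12710 = 0 + 12710 = 12710$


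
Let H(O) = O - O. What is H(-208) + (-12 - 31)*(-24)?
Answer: 1032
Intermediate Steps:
H(O) = 0
H(-208) + (-12 - 31)*(-24) = 0 + (-12 - 31)*(-24) = 0 - 43*(-24) = 0 + 1032 = 1032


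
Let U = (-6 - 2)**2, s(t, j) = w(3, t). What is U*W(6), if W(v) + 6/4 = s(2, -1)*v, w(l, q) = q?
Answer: 672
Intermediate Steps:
s(t, j) = t
U = 64 (U = (-8)**2 = 64)
W(v) = -3/2 + 2*v
U*W(6) = 64*(-3/2 + 2*6) = 64*(-3/2 + 12) = 64*(21/2) = 672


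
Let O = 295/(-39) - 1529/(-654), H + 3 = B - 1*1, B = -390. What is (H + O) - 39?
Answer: -1241933/2834 ≈ -438.23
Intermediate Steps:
H = -394 (H = -3 + (-390 - 1*1) = -3 + (-390 - 1) = -3 - 391 = -394)
O = -14811/2834 (O = 295*(-1/39) - 1529*(-1/654) = -295/39 + 1529/654 = -14811/2834 ≈ -5.2262)
(H + O) - 39 = (-394 - 14811/2834) - 39 = -1131407/2834 - 39 = -1241933/2834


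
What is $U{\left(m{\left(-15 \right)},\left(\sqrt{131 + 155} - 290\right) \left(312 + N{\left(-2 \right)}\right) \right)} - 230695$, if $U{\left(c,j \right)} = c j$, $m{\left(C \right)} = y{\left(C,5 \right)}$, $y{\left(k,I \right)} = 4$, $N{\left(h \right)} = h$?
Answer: $-590295 + 1240 \sqrt{286} \approx -5.6933 \cdot 10^{5}$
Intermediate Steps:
$m{\left(C \right)} = 4$
$U{\left(m{\left(-15 \right)},\left(\sqrt{131 + 155} - 290\right) \left(312 + N{\left(-2 \right)}\right) \right)} - 230695 = 4 \left(\sqrt{131 + 155} - 290\right) \left(312 - 2\right) - 230695 = 4 \left(\sqrt{286} - 290\right) 310 - 230695 = 4 \left(-290 + \sqrt{286}\right) 310 - 230695 = 4 \left(-89900 + 310 \sqrt{286}\right) - 230695 = \left(-359600 + 1240 \sqrt{286}\right) - 230695 = -590295 + 1240 \sqrt{286}$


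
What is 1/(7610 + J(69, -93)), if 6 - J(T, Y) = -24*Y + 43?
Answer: 1/5341 ≈ 0.00018723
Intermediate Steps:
J(T, Y) = -37 + 24*Y (J(T, Y) = 6 - (-24*Y + 43) = 6 - (43 - 24*Y) = 6 + (-43 + 24*Y) = -37 + 24*Y)
1/(7610 + J(69, -93)) = 1/(7610 + (-37 + 24*(-93))) = 1/(7610 + (-37 - 2232)) = 1/(7610 - 2269) = 1/5341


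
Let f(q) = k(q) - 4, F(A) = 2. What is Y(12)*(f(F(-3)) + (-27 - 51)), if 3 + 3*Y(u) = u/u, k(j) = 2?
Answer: 160/3 ≈ 53.333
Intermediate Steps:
Y(u) = -⅔ (Y(u) = -1 + (u/u)/3 = -1 + (⅓)*1 = -1 + ⅓ = -⅔)
f(q) = -2 (f(q) = 2 - 4 = -2)
Y(12)*(f(F(-3)) + (-27 - 51)) = -2*(-2 + (-27 - 51))/3 = -2*(-2 - 78)/3 = -⅔*(-80) = 160/3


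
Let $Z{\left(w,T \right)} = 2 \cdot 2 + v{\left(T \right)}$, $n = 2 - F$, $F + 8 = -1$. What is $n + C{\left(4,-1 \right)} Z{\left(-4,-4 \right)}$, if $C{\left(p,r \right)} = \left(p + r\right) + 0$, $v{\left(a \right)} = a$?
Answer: $11$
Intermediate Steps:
$F = -9$ ($F = -8 - 1 = -9$)
$n = 11$ ($n = 2 - -9 = 2 + 9 = 11$)
$Z{\left(w,T \right)} = 4 + T$ ($Z{\left(w,T \right)} = 2 \cdot 2 + T = 4 + T$)
$C{\left(p,r \right)} = p + r$
$n + C{\left(4,-1 \right)} Z{\left(-4,-4 \right)} = 11 + \left(4 - 1\right) \left(4 - 4\right) = 11 + 3 \cdot 0 = 11 + 0 = 11$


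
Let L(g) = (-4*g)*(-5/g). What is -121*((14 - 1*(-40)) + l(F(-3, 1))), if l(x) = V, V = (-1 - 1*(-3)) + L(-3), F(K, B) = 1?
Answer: -9196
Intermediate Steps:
L(g) = 20
V = 22 (V = (-1 - 1*(-3)) + 20 = (-1 + 3) + 20 = 2 + 20 = 22)
l(x) = 22
-121*((14 - 1*(-40)) + l(F(-3, 1))) = -121*((14 - 1*(-40)) + 22) = -121*((14 + 40) + 22) = -121*(54 + 22) = -121*76 = -9196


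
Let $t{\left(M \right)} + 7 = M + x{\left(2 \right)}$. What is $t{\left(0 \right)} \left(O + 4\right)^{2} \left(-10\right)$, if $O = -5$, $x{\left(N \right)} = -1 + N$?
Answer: $60$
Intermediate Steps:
$t{\left(M \right)} = -6 + M$ ($t{\left(M \right)} = -7 + \left(M + \left(-1 + 2\right)\right) = -7 + \left(M + 1\right) = -7 + \left(1 + M\right) = -6 + M$)
$t{\left(0 \right)} \left(O + 4\right)^{2} \left(-10\right) = \left(-6 + 0\right) \left(-5 + 4\right)^{2} \left(-10\right) = - 6 \left(-1\right)^{2} \left(-10\right) = \left(-6\right) 1 \left(-10\right) = \left(-6\right) \left(-10\right) = 60$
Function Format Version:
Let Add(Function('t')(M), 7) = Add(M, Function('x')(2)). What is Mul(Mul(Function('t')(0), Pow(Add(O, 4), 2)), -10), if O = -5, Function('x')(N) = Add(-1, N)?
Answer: 60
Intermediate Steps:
Function('t')(M) = Add(-6, M) (Function('t')(M) = Add(-7, Add(M, Add(-1, 2))) = Add(-7, Add(M, 1)) = Add(-7, Add(1, M)) = Add(-6, M))
Mul(Mul(Function('t')(0), Pow(Add(O, 4), 2)), -10) = Mul(Mul(Add(-6, 0), Pow(Add(-5, 4), 2)), -10) = Mul(Mul(-6, Pow(-1, 2)), -10) = Mul(Mul(-6, 1), -10) = Mul(-6, -10) = 60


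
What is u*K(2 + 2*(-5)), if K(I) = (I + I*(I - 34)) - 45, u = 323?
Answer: 91409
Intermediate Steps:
K(I) = -45 + I + I*(-34 + I) (K(I) = (I + I*(-34 + I)) - 45 = -45 + I + I*(-34 + I))
u*K(2 + 2*(-5)) = 323*(-45 + (2 + 2*(-5))² - 33*(2 + 2*(-5))) = 323*(-45 + (2 - 10)² - 33*(2 - 10)) = 323*(-45 + (-8)² - 33*(-8)) = 323*(-45 + 64 + 264) = 323*283 = 91409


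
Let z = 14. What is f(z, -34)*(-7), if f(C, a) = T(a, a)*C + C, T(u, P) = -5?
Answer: 392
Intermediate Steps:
f(C, a) = -4*C (f(C, a) = -5*C + C = -4*C)
f(z, -34)*(-7) = -4*14*(-7) = -56*(-7) = 392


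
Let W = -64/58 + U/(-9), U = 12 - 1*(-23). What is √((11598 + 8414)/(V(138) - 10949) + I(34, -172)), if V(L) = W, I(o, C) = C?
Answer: I*√22200508697593/357374 ≈ 13.184*I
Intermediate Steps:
U = 35 (U = 12 + 23 = 35)
W = -1303/261 (W = -64/58 + 35/(-9) = -64*1/58 + 35*(-⅑) = -32/29 - 35/9 = -1303/261 ≈ -4.9923)
V(L) = -1303/261
√((11598 + 8414)/(V(138) - 10949) + I(34, -172)) = √((11598 + 8414)/(-1303/261 - 10949) - 172) = √(20012/(-2858992/261) - 172) = √(20012*(-261/2858992) - 172) = √(-1305783/714748 - 172) = √(-124242439/714748) = I*√22200508697593/357374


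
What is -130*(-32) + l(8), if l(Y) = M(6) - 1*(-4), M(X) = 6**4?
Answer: 5460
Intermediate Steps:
M(X) = 1296
l(Y) = 1300 (l(Y) = 1296 - 1*(-4) = 1296 + 4 = 1300)
-130*(-32) + l(8) = -130*(-32) + 1300 = 4160 + 1300 = 5460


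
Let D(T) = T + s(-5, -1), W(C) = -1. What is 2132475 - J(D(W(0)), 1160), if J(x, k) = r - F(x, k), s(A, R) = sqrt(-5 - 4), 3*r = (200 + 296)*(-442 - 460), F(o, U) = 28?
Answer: 6844901/3 ≈ 2.2816e+6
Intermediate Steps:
r = -447392/3 (r = ((200 + 296)*(-442 - 460))/3 = (496*(-902))/3 = (1/3)*(-447392) = -447392/3 ≈ -1.4913e+5)
s(A, R) = 3*I (s(A, R) = sqrt(-9) = 3*I)
D(T) = T + 3*I
J(x, k) = -447476/3 (J(x, k) = -447392/3 - 1*28 = -447392/3 - 28 = -447476/3)
2132475 - J(D(W(0)), 1160) = 2132475 - 1*(-447476/3) = 2132475 + 447476/3 = 6844901/3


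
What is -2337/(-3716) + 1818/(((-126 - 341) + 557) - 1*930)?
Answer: -49923/32515 ≈ -1.5354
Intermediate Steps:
-2337/(-3716) + 1818/(((-126 - 341) + 557) - 1*930) = -2337*(-1/3716) + 1818/((-467 + 557) - 930) = 2337/3716 + 1818/(90 - 930) = 2337/3716 + 1818/(-840) = 2337/3716 + 1818*(-1/840) = 2337/3716 - 303/140 = -49923/32515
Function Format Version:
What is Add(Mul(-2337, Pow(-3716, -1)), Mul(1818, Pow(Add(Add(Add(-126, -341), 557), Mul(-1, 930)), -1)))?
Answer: Rational(-49923, 32515) ≈ -1.5354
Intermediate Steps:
Add(Mul(-2337, Pow(-3716, -1)), Mul(1818, Pow(Add(Add(Add(-126, -341), 557), Mul(-1, 930)), -1))) = Add(Mul(-2337, Rational(-1, 3716)), Mul(1818, Pow(Add(Add(-467, 557), -930), -1))) = Add(Rational(2337, 3716), Mul(1818, Pow(Add(90, -930), -1))) = Add(Rational(2337, 3716), Mul(1818, Pow(-840, -1))) = Add(Rational(2337, 3716), Mul(1818, Rational(-1, 840))) = Add(Rational(2337, 3716), Rational(-303, 140)) = Rational(-49923, 32515)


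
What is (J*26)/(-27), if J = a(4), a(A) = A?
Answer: -104/27 ≈ -3.8519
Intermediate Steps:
J = 4
(J*26)/(-27) = (4*26)/(-27) = 104*(-1/27) = -104/27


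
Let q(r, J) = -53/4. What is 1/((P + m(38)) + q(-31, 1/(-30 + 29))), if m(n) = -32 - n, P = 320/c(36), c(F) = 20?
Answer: -4/269 ≈ -0.014870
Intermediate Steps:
P = 16 (P = 320/20 = 320*(1/20) = 16)
q(r, J) = -53/4 (q(r, J) = -53*¼ = -53/4)
1/((P + m(38)) + q(-31, 1/(-30 + 29))) = 1/((16 + (-32 - 1*38)) - 53/4) = 1/((16 + (-32 - 38)) - 53/4) = 1/((16 - 70) - 53/4) = 1/(-54 - 53/4) = 1/(-269/4) = -4/269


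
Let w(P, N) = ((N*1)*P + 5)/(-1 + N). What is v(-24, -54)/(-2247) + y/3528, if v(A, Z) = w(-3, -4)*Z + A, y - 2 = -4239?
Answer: -2400859/1887480 ≈ -1.2720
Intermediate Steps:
y = -4237 (y = 2 - 4239 = -4237)
w(P, N) = (5 + N*P)/(-1 + N) (w(P, N) = (N*P + 5)/(-1 + N) = (5 + N*P)/(-1 + N))
v(A, Z) = A - 17*Z/5 (v(A, Z) = ((5 - 4*(-3))/(-1 - 4))*Z + A = ((5 + 12)/(-5))*Z + A = (-1/5*17)*Z + A = -17*Z/5 + A = A - 17*Z/5)
v(-24, -54)/(-2247) + y/3528 = (-24 - 17/5*(-54))/(-2247) - 4237/3528 = (-24 + 918/5)*(-1/2247) - 4237*1/3528 = (798/5)*(-1/2247) - 4237/3528 = -38/535 - 4237/3528 = -2400859/1887480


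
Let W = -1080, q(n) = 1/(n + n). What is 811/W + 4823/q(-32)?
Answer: -333366571/1080 ≈ -3.0867e+5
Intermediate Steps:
q(n) = 1/(2*n)
811/W + 4823/q(-32) = 811/(-1080) + 4823/(((½)/(-32))) = 811*(-1/1080) + 4823/(((½)*(-1/32))) = -811/1080 + 4823/(-1/64) = -811/1080 + 4823*(-64) = -811/1080 - 308672 = -333366571/1080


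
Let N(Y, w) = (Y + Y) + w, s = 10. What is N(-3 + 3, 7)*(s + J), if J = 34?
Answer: 308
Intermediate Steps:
N(Y, w) = w + 2*Y (N(Y, w) = 2*Y + w = w + 2*Y)
N(-3 + 3, 7)*(s + J) = (7 + 2*(-3 + 3))*(10 + 34) = (7 + 2*0)*44 = (7 + 0)*44 = 7*44 = 308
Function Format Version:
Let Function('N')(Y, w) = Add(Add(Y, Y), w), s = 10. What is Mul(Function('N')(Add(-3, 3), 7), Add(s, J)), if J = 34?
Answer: 308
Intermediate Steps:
Function('N')(Y, w) = Add(w, Mul(2, Y)) (Function('N')(Y, w) = Add(Mul(2, Y), w) = Add(w, Mul(2, Y)))
Mul(Function('N')(Add(-3, 3), 7), Add(s, J)) = Mul(Add(7, Mul(2, Add(-3, 3))), Add(10, 34)) = Mul(Add(7, Mul(2, 0)), 44) = Mul(Add(7, 0), 44) = Mul(7, 44) = 308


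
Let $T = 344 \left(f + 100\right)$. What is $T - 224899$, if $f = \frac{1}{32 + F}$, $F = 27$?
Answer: $- \frac{11239097}{59} \approx -1.9049 \cdot 10^{5}$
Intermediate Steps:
$f = \frac{1}{59}$ ($f = \frac{1}{32 + 27} = \frac{1}{59} \approx 0.016949$)
$T = \frac{2029944}{59}$ ($T = 344 \left(\frac{1}{59} + 100\right) = 344 \cdot \frac{5901}{59} = \frac{2029944}{59} \approx 34406.0$)
$T - 224899 = \frac{2029944}{59} - 224899 = - \frac{11239097}{59}$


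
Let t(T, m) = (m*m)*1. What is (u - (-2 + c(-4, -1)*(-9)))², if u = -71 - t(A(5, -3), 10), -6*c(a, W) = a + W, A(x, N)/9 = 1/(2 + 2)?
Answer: 104329/4 ≈ 26082.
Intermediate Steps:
A(x, N) = 9/4 (A(x, N) = 9/(2 + 2) = 9/4)
t(T, m) = m² (t(T, m) = m²*1 = m²)
c(a, W) = -W/6 - a/6 (c(a, W) = -(a + W)/6 = -(W + a)/6 = -W/6 - a/6)
u = -171 (u = -71 - 1*10² = -71 - 1*100 = -71 - 100 = -171)
(u - (-2 + c(-4, -1)*(-9)))² = (-171 - (-2 + (-⅙*(-1) - ⅙*(-4))*(-9)))² = (-171 - (-2 + (⅙ + ⅔)*(-9)))² = (-171 - (-2 + (⅚)*(-9)))² = (-171 - (-2 - 15/2))² = (-171 - 1*(-19/2))² = (-171 + 19/2)² = (-323/2)² = 104329/4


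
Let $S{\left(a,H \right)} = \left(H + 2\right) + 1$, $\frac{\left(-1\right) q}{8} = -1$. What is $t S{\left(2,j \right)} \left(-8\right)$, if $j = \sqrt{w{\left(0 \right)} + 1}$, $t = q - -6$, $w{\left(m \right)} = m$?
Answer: $-448$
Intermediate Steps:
$q = 8$ ($q = \left(-8\right) \left(-1\right) = 8$)
$t = 14$ ($t = 8 - -6 = 8 + 6 = 14$)
$j = 1$ ($j = \sqrt{0 + 1} = \sqrt{1} = 1$)
$S{\left(a,H \right)} = 3 + H$ ($S{\left(a,H \right)} = \left(2 + H\right) + 1 = 3 + H$)
$t S{\left(2,j \right)} \left(-8\right) = 14 \left(3 + 1\right) \left(-8\right) = 14 \cdot 4 \left(-8\right) = 56 \left(-8\right) = -448$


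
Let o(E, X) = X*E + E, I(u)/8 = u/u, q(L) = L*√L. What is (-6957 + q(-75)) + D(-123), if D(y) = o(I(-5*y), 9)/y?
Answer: -855791/123 - 375*I*√3 ≈ -6957.6 - 649.52*I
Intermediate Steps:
q(L) = L^(3/2)
I(u) = 8 (I(u) = 8*(u/u) = 8*1 = 8)
o(E, X) = E + E*X (o(E, X) = E*X + E = E + E*X)
D(y) = 80/y (D(y) = (8*(1 + 9))/y = (8*10)/y = 80/y)
(-6957 + q(-75)) + D(-123) = (-6957 + (-75)^(3/2)) + 80/(-123) = (-6957 - 375*I*√3) + 80*(-1/123) = (-6957 - 375*I*√3) - 80/123 = -855791/123 - 375*I*√3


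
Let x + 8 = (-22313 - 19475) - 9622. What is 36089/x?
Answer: -36089/51418 ≈ -0.70187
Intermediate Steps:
x = -51418 (x = -8 + ((-22313 - 19475) - 9622) = -8 + (-41788 - 9622) = -8 - 51410 = -51418)
36089/x = 36089/(-51418) = 36089*(-1/51418) = -36089/51418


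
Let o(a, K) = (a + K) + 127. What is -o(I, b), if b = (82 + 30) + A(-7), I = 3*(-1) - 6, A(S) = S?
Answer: -223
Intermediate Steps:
I = -9 (I = -3 - 6 = -9)
b = 105 (b = (82 + 30) - 7 = 112 - 7 = 105)
o(a, K) = 127 + K + a (o(a, K) = (K + a) + 127 = 127 + K + a)
-o(I, b) = -(127 + 105 - 9) = -1*223 = -223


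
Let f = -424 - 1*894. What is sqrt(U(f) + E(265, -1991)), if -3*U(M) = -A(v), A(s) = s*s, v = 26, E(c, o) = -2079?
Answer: I*sqrt(16683)/3 ≈ 43.054*I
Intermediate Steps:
f = -1318 (f = -424 - 894 = -1318)
A(s) = s**2
U(M) = 676/3 (U(M) = -(-1)*26**2/3 = -(-1)*676/3 = -1/3*(-676) = 676/3)
sqrt(U(f) + E(265, -1991)) = sqrt(676/3 - 2079) = sqrt(-5561/3) = I*sqrt(16683)/3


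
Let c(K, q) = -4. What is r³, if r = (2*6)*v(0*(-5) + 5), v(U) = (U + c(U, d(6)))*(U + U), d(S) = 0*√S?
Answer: 1728000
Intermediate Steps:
d(S) = 0
v(U) = 2*U*(-4 + U) (v(U) = (U - 4)*(U + U) = (-4 + U)*(2*U) = 2*U*(-4 + U))
r = 120 (r = (2*6)*(2*(0*(-5) + 5)*(-4 + (0*(-5) + 5))) = 12*(2*(0 + 5)*(-4 + (0 + 5))) = 12*(2*5*(-4 + 5)) = 12*(2*5*1) = 12*10 = 120)
r³ = 120³ = 1728000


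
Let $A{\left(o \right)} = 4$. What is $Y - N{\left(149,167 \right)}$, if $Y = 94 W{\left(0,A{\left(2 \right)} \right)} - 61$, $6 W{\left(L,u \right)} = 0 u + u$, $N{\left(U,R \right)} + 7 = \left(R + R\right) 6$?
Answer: $- \frac{5986}{3} \approx -1995.3$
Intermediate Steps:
$N{\left(U,R \right)} = -7 + 12 R$ ($N{\left(U,R \right)} = -7 + \left(R + R\right) 6 = -7 + 2 R 6 = -7 + 12 R$)
$W{\left(L,u \right)} = \frac{u}{6}$ ($W{\left(L,u \right)} = \frac{0 u + u}{6} = \frac{0 + u}{6} = \frac{u}{6}$)
$Y = \frac{5}{3}$ ($Y = 94 \cdot \frac{1}{6} \cdot 4 - 61 = 94 \cdot \frac{2}{3} - 61 = \frac{188}{3} - 61 = \frac{5}{3} \approx 1.6667$)
$Y - N{\left(149,167 \right)} = \frac{5}{3} - \left(-7 + 12 \cdot 167\right) = \frac{5}{3} - \left(-7 + 2004\right) = \frac{5}{3} - 1997 = - \frac{5986}{3}$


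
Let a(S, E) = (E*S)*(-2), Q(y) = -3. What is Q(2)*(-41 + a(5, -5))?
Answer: -27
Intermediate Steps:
a(S, E) = -2*E*S
Q(2)*(-41 + a(5, -5)) = -3*(-41 - 2*(-5)*5) = -3*(-41 + 50) = -3*9 = -27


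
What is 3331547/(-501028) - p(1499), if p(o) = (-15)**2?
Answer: -116062847/501028 ≈ -231.65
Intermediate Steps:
p(o) = 225
3331547/(-501028) - p(1499) = 3331547/(-501028) - 1*225 = 3331547*(-1/501028) - 225 = -3331547/501028 - 225 = -116062847/501028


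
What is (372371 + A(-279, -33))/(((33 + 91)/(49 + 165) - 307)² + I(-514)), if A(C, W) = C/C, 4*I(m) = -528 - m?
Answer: 8526574056/2149894595 ≈ 3.9660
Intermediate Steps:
I(m) = -132 - m/4 (I(m) = (-528 - m)/4 = -132 - m/4)
A(C, W) = 1
(372371 + A(-279, -33))/(((33 + 91)/(49 + 165) - 307)² + I(-514)) = (372371 + 1)/(((33 + 91)/(49 + 165) - 307)² + (-132 - ¼*(-514))) = 372372/((124/214 - 307)² + (-132 + 257/2)) = 372372/((124*(1/214) - 307)² - 7/2) = 372372/((62/107 - 307)² - 7/2) = 372372/((-32787/107)² - 7/2) = 372372/(1074987369/11449 - 7/2) = 372372/(2149894595/22898) = 372372*(22898/2149894595) = 8526574056/2149894595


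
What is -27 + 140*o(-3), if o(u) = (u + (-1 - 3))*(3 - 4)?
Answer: 953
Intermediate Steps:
o(u) = 4 - u (o(u) = (u - 4)*(-1) = (-4 + u)*(-1) = 4 - u)
-27 + 140*o(-3) = -27 + 140*(4 - 1*(-3)) = -27 + 140*(4 + 3) = -27 + 140*7 = -27 + 980 = 953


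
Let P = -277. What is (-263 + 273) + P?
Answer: -267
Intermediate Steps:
(-263 + 273) + P = (-263 + 273) - 277 = 10 - 277 = -267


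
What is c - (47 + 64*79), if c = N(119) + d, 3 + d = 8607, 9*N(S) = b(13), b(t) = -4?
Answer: 31505/9 ≈ 3500.6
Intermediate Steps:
N(S) = -4/9 (N(S) = (⅑)*(-4) = -4/9)
d = 8604 (d = -3 + 8607 = 8604)
c = 77432/9 (c = -4/9 + 8604 = 77432/9 ≈ 8603.6)
c - (47 + 64*79) = 77432/9 - (47 + 64*79) = 77432/9 - (47 + 5056) = 77432/9 - 1*5103 = 77432/9 - 5103 = 31505/9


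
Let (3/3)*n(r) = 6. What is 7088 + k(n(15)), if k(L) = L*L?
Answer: 7124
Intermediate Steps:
n(r) = 6
k(L) = L²
7088 + k(n(15)) = 7088 + 6² = 7088 + 36 = 7124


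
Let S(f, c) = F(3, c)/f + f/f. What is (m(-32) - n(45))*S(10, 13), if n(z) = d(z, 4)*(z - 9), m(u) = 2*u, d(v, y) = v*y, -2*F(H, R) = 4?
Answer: -26176/5 ≈ -5235.2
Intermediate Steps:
F(H, R) = -2 (F(H, R) = -½*4 = -2)
n(z) = 4*z*(-9 + z) (n(z) = (z*4)*(z - 9) = (4*z)*(-9 + z) = 4*z*(-9 + z))
S(f, c) = 1 - 2/f (S(f, c) = -2/f + f/f = -2/f + 1 = 1 - 2/f)
(m(-32) - n(45))*S(10, 13) = (2*(-32) - 4*45*(-9 + 45))*((-2 + 10)/10) = (-64 - 4*45*36)*((⅒)*8) = (-64 - 1*6480)*(⅘) = (-64 - 6480)*(⅘) = -6544*⅘ = -26176/5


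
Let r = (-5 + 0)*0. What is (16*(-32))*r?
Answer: 0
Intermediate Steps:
r = 0 (r = -5*0 = 0)
(16*(-32))*r = (16*(-32))*0 = -512*0 = 0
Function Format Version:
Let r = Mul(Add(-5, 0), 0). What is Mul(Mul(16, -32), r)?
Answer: 0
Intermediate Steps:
r = 0 (r = Mul(-5, 0) = 0)
Mul(Mul(16, -32), r) = Mul(Mul(16, -32), 0) = Mul(-512, 0) = 0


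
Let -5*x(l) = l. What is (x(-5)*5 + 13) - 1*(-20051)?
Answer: 20069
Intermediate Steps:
x(l) = -l/5
(x(-5)*5 + 13) - 1*(-20051) = (-1/5*(-5)*5 + 13) - 1*(-20051) = (1*5 + 13) + 20051 = (5 + 13) + 20051 = 18 + 20051 = 20069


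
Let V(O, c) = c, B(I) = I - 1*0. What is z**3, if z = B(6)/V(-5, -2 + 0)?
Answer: -27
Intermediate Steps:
B(I) = I (B(I) = I + 0 = I)
z = -3 (z = 6/(-2 + 0) = 6/(-2) = 6*(-1/2) = -3)
z**3 = (-3)**3 = -27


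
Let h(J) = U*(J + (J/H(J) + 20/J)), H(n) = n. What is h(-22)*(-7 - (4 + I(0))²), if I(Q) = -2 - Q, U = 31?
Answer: 7471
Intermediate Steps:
h(J) = 31 + 31*J + 620/J (h(J) = 31*(J + (J/J + 20/J)) = 31*(J + (1 + 20/J)) = 31*(1 + J + 20/J) = 31 + 31*J + 620/J)
h(-22)*(-7 - (4 + I(0))²) = (31 + 31*(-22) + 620/(-22))*(-7 - (4 + (-2 - 1*0))²) = (31 - 682 + 620*(-1/22))*(-7 - (4 + (-2 + 0))²) = (31 - 682 - 310/11)*(-7 - (4 - 2)²) = -7471*(-7 - 1*2²)/11 = -7471*(-7 - 1*4)/11 = -7471*(-7 - 4)/11 = -7471/11*(-11) = 7471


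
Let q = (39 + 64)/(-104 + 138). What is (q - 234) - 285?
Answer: -17543/34 ≈ -515.97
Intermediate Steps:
q = 103/34 ≈ 3.0294
(q - 234) - 285 = (103/34 - 234) - 285 = -7853/34 - 285 = -17543/34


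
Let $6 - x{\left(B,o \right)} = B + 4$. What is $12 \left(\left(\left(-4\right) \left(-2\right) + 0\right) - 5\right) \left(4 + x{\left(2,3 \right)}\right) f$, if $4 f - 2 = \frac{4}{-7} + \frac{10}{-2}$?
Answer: $- \frac{900}{7} \approx -128.57$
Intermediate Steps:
$x{\left(B,o \right)} = 2 - B$ ($x{\left(B,o \right)} = 6 - \left(B + 4\right) = 6 - \left(4 + B\right) = 2 - B$)
$f = - \frac{25}{28}$ ($f = \frac{1}{2} + \frac{\frac{4}{-7} + \frac{10}{-2}}{4} = \frac{1}{2} + \frac{4 \left(- \frac{1}{7}\right) + 10 \left(- \frac{1}{2}\right)}{4} = \frac{1}{2} + \frac{- \frac{4}{7} - 5}{4} = \frac{1}{2} + \frac{1}{4} \left(- \frac{39}{7}\right) = \frac{1}{2} - \frac{39}{28} = - \frac{25}{28} \approx -0.89286$)
$12 \left(\left(\left(-4\right) \left(-2\right) + 0\right) - 5\right) \left(4 + x{\left(2,3 \right)}\right) f = 12 \left(\left(\left(-4\right) \left(-2\right) + 0\right) - 5\right) \left(4 + \left(2 - 2\right)\right) \left(- \frac{25}{28}\right) = 12 \left(\left(8 + 0\right) - 5\right) \left(4 + \left(2 - 2\right)\right) \left(- \frac{25}{28}\right) = 12 \left(8 - 5\right) \left(4 + 0\right) \left(- \frac{25}{28}\right) = 12 \cdot 3 \cdot 4 \left(- \frac{25}{28}\right) = 12 \cdot 12 \left(- \frac{25}{28}\right) = 144 \left(- \frac{25}{28}\right) = - \frac{900}{7}$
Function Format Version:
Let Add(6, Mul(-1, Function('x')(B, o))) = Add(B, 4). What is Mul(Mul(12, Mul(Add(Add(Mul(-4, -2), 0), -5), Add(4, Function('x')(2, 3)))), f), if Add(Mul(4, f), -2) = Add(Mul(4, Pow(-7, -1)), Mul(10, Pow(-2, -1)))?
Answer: Rational(-900, 7) ≈ -128.57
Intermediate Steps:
Function('x')(B, o) = Add(2, Mul(-1, B)) (Function('x')(B, o) = Add(6, Mul(-1, Add(B, 4))) = Add(6, Mul(-1, Add(4, B))) = Add(6, Add(-4, Mul(-1, B))) = Add(2, Mul(-1, B)))
f = Rational(-25, 28) (f = Add(Rational(1, 2), Mul(Rational(1, 4), Add(Mul(4, Pow(-7, -1)), Mul(10, Pow(-2, -1))))) = Add(Rational(1, 2), Mul(Rational(1, 4), Add(Mul(4, Rational(-1, 7)), Mul(10, Rational(-1, 2))))) = Add(Rational(1, 2), Mul(Rational(1, 4), Add(Rational(-4, 7), -5))) = Add(Rational(1, 2), Mul(Rational(1, 4), Rational(-39, 7))) = Add(Rational(1, 2), Rational(-39, 28)) = Rational(-25, 28) ≈ -0.89286)
Mul(Mul(12, Mul(Add(Add(Mul(-4, -2), 0), -5), Add(4, Function('x')(2, 3)))), f) = Mul(Mul(12, Mul(Add(Add(Mul(-4, -2), 0), -5), Add(4, Add(2, Mul(-1, 2))))), Rational(-25, 28)) = Mul(Mul(12, Mul(Add(Add(8, 0), -5), Add(4, Add(2, -2)))), Rational(-25, 28)) = Mul(Mul(12, Mul(Add(8, -5), Add(4, 0))), Rational(-25, 28)) = Mul(Mul(12, Mul(3, 4)), Rational(-25, 28)) = Mul(Mul(12, 12), Rational(-25, 28)) = Mul(144, Rational(-25, 28)) = Rational(-900, 7)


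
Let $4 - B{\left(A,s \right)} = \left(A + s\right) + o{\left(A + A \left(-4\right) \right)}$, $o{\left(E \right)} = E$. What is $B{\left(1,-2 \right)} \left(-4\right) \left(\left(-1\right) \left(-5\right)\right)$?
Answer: $-160$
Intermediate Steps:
$B{\left(A,s \right)} = 4 - s + 2 A$ ($B{\left(A,s \right)} = 4 - \left(\left(A + s\right) + \left(A + A \left(-4\right)\right)\right) = 4 - \left(\left(A + s\right) + \left(A - 4 A\right)\right) = 4 - \left(\left(A + s\right) - 3 A\right) = 4 - \left(s - 2 A\right) = 4 + \left(- s + 2 A\right) = 4 - s + 2 A$)
$B{\left(1,-2 \right)} \left(-4\right) \left(\left(-1\right) \left(-5\right)\right) = \left(4 - -2 + 2 \cdot 1\right) \left(-4\right) \left(\left(-1\right) \left(-5\right)\right) = \left(4 + 2 + 2\right) \left(-4\right) 5 = 8 \left(-4\right) 5 = \left(-32\right) 5 = -160$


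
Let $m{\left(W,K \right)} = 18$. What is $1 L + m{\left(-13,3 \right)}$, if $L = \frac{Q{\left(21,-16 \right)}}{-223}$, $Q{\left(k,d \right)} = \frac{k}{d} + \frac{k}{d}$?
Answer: $\frac{32133}{1784} \approx 18.012$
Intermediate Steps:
$Q{\left(k,d \right)} = \frac{2 k}{d}$
$L = \frac{21}{1784}$ ($L = \frac{2 \cdot 21 \frac{1}{-16}}{-223} = 2 \cdot 21 \left(- \frac{1}{16}\right) \left(- \frac{1}{223}\right) = \left(- \frac{21}{8}\right) \left(- \frac{1}{223}\right) = \frac{21}{1784} \approx 0.011771$)
$1 L + m{\left(-13,3 \right)} = 1 \cdot \frac{21}{1784} + 18 = \frac{21}{1784} + 18 = \frac{32133}{1784}$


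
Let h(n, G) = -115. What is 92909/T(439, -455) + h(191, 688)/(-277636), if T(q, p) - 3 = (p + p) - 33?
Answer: -1612173439/16311115 ≈ -98.839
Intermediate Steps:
T(q, p) = -30 + 2*p (T(q, p) = 3 + ((p + p) - 33) = 3 + (2*p - 33) = 3 + (-33 + 2*p) = -30 + 2*p)
92909/T(439, -455) + h(191, 688)/(-277636) = 92909/(-30 + 2*(-455)) - 115/(-277636) = 92909/(-30 - 910) - 115*(-1/277636) = 92909/(-940) + 115/277636 = 92909*(-1/940) + 115/277636 = -92909/940 + 115/277636 = -1612173439/16311115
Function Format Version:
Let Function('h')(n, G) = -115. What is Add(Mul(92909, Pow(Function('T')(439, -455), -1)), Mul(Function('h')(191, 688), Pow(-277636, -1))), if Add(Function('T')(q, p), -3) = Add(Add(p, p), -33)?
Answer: Rational(-1612173439, 16311115) ≈ -98.839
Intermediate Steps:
Function('T')(q, p) = Add(-30, Mul(2, p)) (Function('T')(q, p) = Add(3, Add(Add(p, p), -33)) = Add(3, Add(Mul(2, p), -33)) = Add(3, Add(-33, Mul(2, p))) = Add(-30, Mul(2, p)))
Add(Mul(92909, Pow(Function('T')(439, -455), -1)), Mul(Function('h')(191, 688), Pow(-277636, -1))) = Add(Mul(92909, Pow(Add(-30, Mul(2, -455)), -1)), Mul(-115, Pow(-277636, -1))) = Add(Mul(92909, Pow(Add(-30, -910), -1)), Mul(-115, Rational(-1, 277636))) = Add(Mul(92909, Pow(-940, -1)), Rational(115, 277636)) = Add(Mul(92909, Rational(-1, 940)), Rational(115, 277636)) = Add(Rational(-92909, 940), Rational(115, 277636)) = Rational(-1612173439, 16311115)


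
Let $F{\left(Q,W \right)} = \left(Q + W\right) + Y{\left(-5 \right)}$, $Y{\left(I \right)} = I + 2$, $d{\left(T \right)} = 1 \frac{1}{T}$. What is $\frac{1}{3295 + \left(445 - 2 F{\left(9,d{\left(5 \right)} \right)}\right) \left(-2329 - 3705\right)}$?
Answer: $- \frac{5}{13035067} \approx -3.8358 \cdot 10^{-7}$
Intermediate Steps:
$d{\left(T \right)} = \frac{1}{T}$
$Y{\left(I \right)} = 2 + I$
$F{\left(Q,W \right)} = -3 + Q + W$ ($F{\left(Q,W \right)} = \left(Q + W\right) + \left(2 - 5\right) = \left(Q + W\right) - 3 = -3 + Q + W$)
$\frac{1}{3295 + \left(445 - 2 F{\left(9,d{\left(5 \right)} \right)}\right) \left(-2329 - 3705\right)} = \frac{1}{3295 + \left(445 - 2 \left(-3 + 9 + \frac{1}{5}\right)\right) \left(-2329 - 3705\right)} = \frac{1}{3295 + \left(445 - 2 \left(-3 + 9 + \frac{1}{5}\right)\right) \left(-6034\right)} = \frac{1}{3295 + \left(445 - \frac{62}{5}\right) \left(-6034\right)} = \frac{1}{3295 + \frac{2163}{5} \left(-6034\right)} = \frac{1}{3295 - \frac{13051542}{5}} = \frac{1}{- \frac{13035067}{5}} = - \frac{5}{13035067}$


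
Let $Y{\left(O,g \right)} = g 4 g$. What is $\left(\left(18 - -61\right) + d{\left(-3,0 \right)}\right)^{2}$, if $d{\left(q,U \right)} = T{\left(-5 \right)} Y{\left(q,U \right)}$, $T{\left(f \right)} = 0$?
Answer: $6241$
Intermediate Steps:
$Y{\left(O,g \right)} = 4 g^{2}$ ($Y{\left(O,g \right)} = 4 g g = 4 g^{2}$)
$d{\left(q,U \right)} = 0$ ($d{\left(q,U \right)} = 0 \cdot 4 U^{2} = 0$)
$\left(\left(18 - -61\right) + d{\left(-3,0 \right)}\right)^{2} = \left(\left(18 - -61\right) + 0\right)^{2} = \left(\left(18 + 61\right) + 0\right)^{2} = \left(79 + 0\right)^{2} = 79^{2} = 6241$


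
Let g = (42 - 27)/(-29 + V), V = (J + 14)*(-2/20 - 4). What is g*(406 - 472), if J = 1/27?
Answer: 267300/23369 ≈ 11.438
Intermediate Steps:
J = 1/27 ≈ 0.037037
V = -15539/270 (V = (1/27 + 14)*(-2/20 - 4) = 379*(-2*1/20 - 4)/27 = 379*(-1/10 - 4)/27 = (379/27)*(-41/10) = -15539/270 ≈ -57.552)
g = -4050/23369 (g = (42 - 27)/(-29 - 15539/270) = 15/(-23369/270) = 15*(-270/23369) = -4050/23369 ≈ -0.17331)
g*(406 - 472) = -4050*(406 - 472)/23369 = -4050/23369*(-66) = 267300/23369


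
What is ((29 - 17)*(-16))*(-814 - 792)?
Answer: 308352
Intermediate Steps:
((29 - 17)*(-16))*(-814 - 792) = (12*(-16))*(-1606) = -192*(-1606) = 308352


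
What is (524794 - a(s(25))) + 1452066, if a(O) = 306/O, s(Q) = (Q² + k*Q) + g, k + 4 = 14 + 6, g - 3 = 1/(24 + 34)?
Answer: 13096695528/6625 ≈ 1.9769e+6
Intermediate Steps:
g = 175/58 (g = 3 + 1/(24 + 34) = 3 + 1/58 = 175/58 ≈ 3.0172)
k = 16 (k = -4 + (14 + 6) = -4 + 20 = 16)
s(Q) = 175/58 + Q² + 16*Q (s(Q) = (Q² + 16*Q) + 175/58 = 175/58 + Q² + 16*Q)
(524794 - a(s(25))) + 1452066 = (524794 - 306/(175/58 + 25² + 16*25)) + 1452066 = (524794 - 306/(175/58 + 625 + 400)) + 1452066 = (524794 - 306/59625/58) + 1452066 = (524794 - 306*58/59625) + 1452066 = (524794 - 1*1972/6625) + 1452066 = (524794 - 1972/6625) + 1452066 = 3476758278/6625 + 1452066 = 13096695528/6625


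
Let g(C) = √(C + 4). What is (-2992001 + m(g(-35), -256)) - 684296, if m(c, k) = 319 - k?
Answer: -3675722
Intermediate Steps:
g(C) = √(4 + C)
(-2992001 + m(g(-35), -256)) - 684296 = (-2992001 + (319 - 1*(-256))) - 684296 = (-2992001 + (319 + 256)) - 684296 = (-2992001 + 575) - 684296 = -2991426 - 684296 = -3675722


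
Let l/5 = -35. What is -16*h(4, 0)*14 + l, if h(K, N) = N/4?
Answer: -175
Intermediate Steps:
h(K, N) = N/4 (h(K, N) = N*(1/4) = N/4)
l = -175 (l = 5*(-35) = -175)
-16*h(4, 0)*14 + l = -16*(1/4)*0*14 - 175 = -0*14 - 175 = -16*0 - 175 = 0 - 175 = -175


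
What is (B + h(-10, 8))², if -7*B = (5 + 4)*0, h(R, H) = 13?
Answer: 169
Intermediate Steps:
B = 0 (B = -(5 + 4)*0/7 = -9*0/7 = -⅐*0 = 0)
(B + h(-10, 8))² = (0 + 13)² = 13² = 169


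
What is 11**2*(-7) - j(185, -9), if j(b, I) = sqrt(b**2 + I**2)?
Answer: -847 - sqrt(34306) ≈ -1032.2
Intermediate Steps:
j(b, I) = sqrt(I**2 + b**2)
11**2*(-7) - j(185, -9) = 11**2*(-7) - sqrt((-9)**2 + 185**2) = 121*(-7) - sqrt(81 + 34225) = -847 - sqrt(34306)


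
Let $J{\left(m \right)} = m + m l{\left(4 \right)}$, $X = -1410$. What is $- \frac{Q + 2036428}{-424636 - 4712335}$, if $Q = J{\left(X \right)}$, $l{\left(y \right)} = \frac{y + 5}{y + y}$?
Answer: $\frac{1161961}{2935412} \approx 0.39584$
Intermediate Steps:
$l{\left(y \right)} = \frac{5 + y}{2 y}$
$J{\left(m \right)} = \frac{17 m}{8}$ ($J{\left(m \right)} = m + m \frac{5 + 4}{2 \cdot 4} = m + m \frac{1}{2} \cdot \frac{1}{4} \cdot 9 = m + m \frac{9}{8} = m + \frac{9 m}{8} = \frac{17 m}{8}$)
$Q = - \frac{11985}{4}$ ($Q = \frac{17}{8} \left(-1410\right) = - \frac{11985}{4} \approx -2996.3$)
$- \frac{Q + 2036428}{-424636 - 4712335} = - \frac{- \frac{11985}{4} + 2036428}{-424636 - 4712335} = - \frac{8133727}{4 \left(-5136971\right)} = - \frac{8133727 \left(-1\right)}{4 \cdot 5136971} = \left(-1\right) \left(- \frac{1161961}{2935412}\right) = \frac{1161961}{2935412}$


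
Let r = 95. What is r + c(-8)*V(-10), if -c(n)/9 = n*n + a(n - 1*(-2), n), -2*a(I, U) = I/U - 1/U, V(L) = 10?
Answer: -45005/8 ≈ -5625.6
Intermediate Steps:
a(I, U) = 1/(2*U) - I/(2*U) (a(I, U) = -(I/U - 1/U)/2 = -(-1/U + I/U)/2 = 1/(2*U) - I/(2*U))
c(n) = -9*n² - 9*(-1 - n)/(2*n) (c(n) = -9*(n*n + (1 - (n - 1*(-2)))/(2*n)) = -9*(n² + (1 - (n + 2))/(2*n)) = -9*(n² + (1 - (2 + n))/(2*n)) = -9*(n² + (1 + (-2 - n))/(2*n)) = -9*(n² + (-1 - n)/(2*n)) = -9*n² - 9*(-1 - n)/(2*n))
r + c(-8)*V(-10) = 95 + ((9/2)*(1 - 8 - 2*(-8)³)/(-8))*10 = 95 + ((9/2)*(-⅛)*(1 - 8 - 2*(-512)))*10 = 95 + ((9/2)*(-⅛)*(1 - 8 + 1024))*10 = 95 + ((9/2)*(-⅛)*1017)*10 = 95 - 9153/16*10 = 95 - 45765/8 = -45005/8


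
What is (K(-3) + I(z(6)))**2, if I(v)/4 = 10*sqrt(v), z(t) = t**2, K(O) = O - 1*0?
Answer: 56169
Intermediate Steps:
K(O) = O (K(O) = O + 0 = O)
I(v) = 40*sqrt(v) (I(v) = 4*(10*sqrt(v)) = 40*sqrt(v))
(K(-3) + I(z(6)))**2 = (-3 + 40*sqrt(6**2))**2 = (-3 + 40*sqrt(36))**2 = (-3 + 40*6)**2 = (-3 + 240)**2 = 237**2 = 56169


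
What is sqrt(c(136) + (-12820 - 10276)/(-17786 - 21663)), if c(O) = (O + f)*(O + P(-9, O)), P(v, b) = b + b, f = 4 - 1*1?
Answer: 8*sqrt(1379022874594)/39449 ≈ 238.14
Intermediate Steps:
f = 3 (f = 4 - 1 = 3)
P(v, b) = 2*b
c(O) = 3*O*(3 + O) (c(O) = (O + 3)*(O + 2*O) = (3 + O)*(3*O) = 3*O*(3 + O))
sqrt(c(136) + (-12820 - 10276)/(-17786 - 21663)) = sqrt(3*136*(3 + 136) + (-12820 - 10276)/(-17786 - 21663)) = sqrt(3*136*139 - 23096/(-39449)) = sqrt(56712 - 23096*(-1/39449)) = sqrt(56712 + 23096/39449) = sqrt(2237254784/39449) = 8*sqrt(1379022874594)/39449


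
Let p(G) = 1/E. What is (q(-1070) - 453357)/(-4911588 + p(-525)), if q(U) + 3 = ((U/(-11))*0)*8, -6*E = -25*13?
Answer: 24557000/266044349 ≈ 0.092304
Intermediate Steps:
E = 325/6 (E = -(-25)*13/6 = -⅙*(-325) = 325/6 ≈ 54.167)
p(G) = 6/325 (p(G) = 1/(325/6) = 6/325)
q(U) = -3 (q(U) = -3 + ((U/(-11))*0)*8 = -3 + ((U*(-1/11))*0)*8 = -3 + (-U/11*0)*8 = -3 + 0*8 = -3 + 0 = -3)
(q(-1070) - 453357)/(-4911588 + p(-525)) = (-3 - 453357)/(-4911588 + 6/325) = -453360/(-1596266094/325) = -453360*(-325/1596266094) = 24557000/266044349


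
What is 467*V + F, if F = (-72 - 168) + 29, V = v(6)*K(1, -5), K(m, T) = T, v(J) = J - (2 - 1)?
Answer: -11886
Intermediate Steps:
v(J) = -1 + J (v(J) = J - 1*1 = J - 1 = -1 + J)
V = -25 (V = (-1 + 6)*(-5) = 5*(-5) = -25)
F = -211 (F = -240 + 29 = -211)
467*V + F = 467*(-25) - 211 = -11675 - 211 = -11886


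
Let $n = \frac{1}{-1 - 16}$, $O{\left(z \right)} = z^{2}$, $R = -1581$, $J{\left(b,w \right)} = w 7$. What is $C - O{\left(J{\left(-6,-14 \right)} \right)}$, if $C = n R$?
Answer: $-9511$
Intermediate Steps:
$J{\left(b,w \right)} = 7 w$
$n = - \frac{1}{17}$ ($n = \frac{1}{-17} = - \frac{1}{17} \approx -0.058824$)
$C = 93$ ($C = \left(- \frac{1}{17}\right) \left(-1581\right) = 93$)
$C - O{\left(J{\left(-6,-14 \right)} \right)} = 93 - \left(7 \left(-14\right)\right)^{2} = 93 - \left(-98\right)^{2} = 93 - 9604 = -9511$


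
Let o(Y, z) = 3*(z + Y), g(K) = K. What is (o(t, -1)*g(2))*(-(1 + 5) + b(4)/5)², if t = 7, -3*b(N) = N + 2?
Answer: 36864/25 ≈ 1474.6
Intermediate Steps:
b(N) = -⅔ - N/3 (b(N) = -(N + 2)/3 = -(2 + N)/3 = -⅔ - N/3)
o(Y, z) = 3*Y + 3*z (o(Y, z) = 3*(Y + z) = 3*Y + 3*z)
(o(t, -1)*g(2))*(-(1 + 5) + b(4)/5)² = ((3*7 + 3*(-1))*2)*(-(1 + 5) + (-⅔ - ⅓*4)/5)² = ((21 - 3)*2)*(-1*6 + (-⅔ - 4/3)*(⅕))² = (18*2)*(-6 - 2*⅕)² = 36*(-6 - ⅖)² = 36*(-32/5)² = 36*(1024/25) = 36864/25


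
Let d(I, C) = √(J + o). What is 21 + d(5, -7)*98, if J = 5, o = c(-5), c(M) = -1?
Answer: 217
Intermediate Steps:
o = -1
d(I, C) = 2 (d(I, C) = √(5 - 1) = √4 = 2)
21 + d(5, -7)*98 = 21 + 2*98 = 21 + 196 = 217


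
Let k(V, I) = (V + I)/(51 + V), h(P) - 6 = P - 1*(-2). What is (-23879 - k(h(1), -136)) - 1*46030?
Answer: -4194413/60 ≈ -69907.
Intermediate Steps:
h(P) = 8 + P (h(P) = 6 + (P - 1*(-2)) = 6 + (P + 2) = 6 + (2 + P) = 8 + P)
k(V, I) = (I + V)/(51 + V)
(-23879 - k(h(1), -136)) - 1*46030 = (-23879 - (-136 + (8 + 1))/(51 + (8 + 1))) - 1*46030 = (-23879 - (-136 + 9)/(51 + 9)) - 46030 = (-23879 - (-127)/60) - 46030 = (-23879 - 1*(-127/60)) - 46030 = (-23879 + 127/60) - 46030 = -1432613/60 - 46030 = -4194413/60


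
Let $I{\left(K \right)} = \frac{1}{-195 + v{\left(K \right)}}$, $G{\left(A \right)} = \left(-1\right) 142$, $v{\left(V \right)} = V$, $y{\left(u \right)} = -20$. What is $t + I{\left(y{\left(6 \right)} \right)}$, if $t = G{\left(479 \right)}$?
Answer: $- \frac{30531}{215} \approx -142.0$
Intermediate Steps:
$G{\left(A \right)} = -142$
$I{\left(K \right)} = \frac{1}{-195 + K}$
$t = -142$
$t + I{\left(y{\left(6 \right)} \right)} = -142 + \frac{1}{-195 - 20} = -142 + \frac{1}{-215} = -142 - \frac{1}{215} = - \frac{30531}{215}$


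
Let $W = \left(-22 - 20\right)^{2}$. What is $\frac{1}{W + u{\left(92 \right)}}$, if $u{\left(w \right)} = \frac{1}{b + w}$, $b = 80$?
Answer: $\frac{172}{303409} \approx 0.00056689$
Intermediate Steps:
$u{\left(w \right)} = \frac{1}{80 + w}$
$W = 1764$ ($W = \left(-42\right)^{2} = 1764$)
$\frac{1}{W + u{\left(92 \right)}} = \frac{1}{1764 + \frac{1}{80 + 92}} = \frac{1}{1764 + \frac{1}{172}} = \frac{1}{\frac{303409}{172}} = \frac{172}{303409}$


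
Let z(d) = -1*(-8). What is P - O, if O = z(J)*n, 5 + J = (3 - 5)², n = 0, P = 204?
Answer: 204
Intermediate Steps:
J = -1 (J = -5 + (3 - 5)² = -5 + (-2)² = -5 + 4 = -1)
z(d) = 8
O = 0 (O = 8*0 = 0)
P - O = 204 - 1*0 = 204 + 0 = 204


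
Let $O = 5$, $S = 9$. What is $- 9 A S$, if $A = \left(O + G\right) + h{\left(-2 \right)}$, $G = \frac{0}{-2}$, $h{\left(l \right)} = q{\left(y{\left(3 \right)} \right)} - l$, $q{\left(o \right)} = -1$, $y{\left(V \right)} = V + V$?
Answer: $-486$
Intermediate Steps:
$y{\left(V \right)} = 2 V$
$h{\left(l \right)} = -1 - l$
$G = 0$ ($G = 0 \left(- \frac{1}{2}\right) = 0$)
$A = 6$ ($A = \left(5 + 0\right) - -1 = 5 + \left(-1 + 2\right) = 5 + 1 = 6$)
$- 9 A S = \left(-9\right) 6 \cdot 9 = \left(-54\right) 9 = -486$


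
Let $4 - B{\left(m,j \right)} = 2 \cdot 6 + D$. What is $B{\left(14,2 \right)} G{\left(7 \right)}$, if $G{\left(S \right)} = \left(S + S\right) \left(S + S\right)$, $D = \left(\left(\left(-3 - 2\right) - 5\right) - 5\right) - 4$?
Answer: $2156$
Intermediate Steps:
$D = -19$ ($D = \left(\left(-5 - 5\right) - 5\right) - 4 = \left(-10 - 5\right) - 4 = -15 - 4 = -19$)
$B{\left(m,j \right)} = 11$ ($B{\left(m,j \right)} = 4 - \left(2 \cdot 6 - 19\right) = 4 - \left(12 - 19\right) = 4 - -7 = 4 + 7 = 11$)
$G{\left(S \right)} = 4 S^{2}$ ($G{\left(S \right)} = 2 S 2 S = 4 S^{2}$)
$B{\left(14,2 \right)} G{\left(7 \right)} = 11 \cdot 4 \cdot 7^{2} = 11 \cdot 4 \cdot 49 = 11 \cdot 196 = 2156$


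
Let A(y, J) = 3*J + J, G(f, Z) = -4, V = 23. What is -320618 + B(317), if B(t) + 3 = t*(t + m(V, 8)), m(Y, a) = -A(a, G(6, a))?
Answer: -215060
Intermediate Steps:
A(y, J) = 4*J
m(Y, a) = 16 (m(Y, a) = -4*(-4) = -1*(-16) = 16)
B(t) = -3 + t*(16 + t) (B(t) = -3 + t*(t + 16) = -3 + t*(16 + t))
-320618 + B(317) = -320618 + (-3 + 317² + 16*317) = -320618 + (-3 + 100489 + 5072) = -320618 + 105558 = -215060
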